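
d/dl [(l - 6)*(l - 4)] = 2*l - 10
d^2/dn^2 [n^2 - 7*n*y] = 2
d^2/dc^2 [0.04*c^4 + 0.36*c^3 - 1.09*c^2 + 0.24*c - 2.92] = 0.48*c^2 + 2.16*c - 2.18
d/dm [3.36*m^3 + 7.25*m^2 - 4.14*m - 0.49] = 10.08*m^2 + 14.5*m - 4.14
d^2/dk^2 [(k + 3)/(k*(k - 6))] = 2*(k^3 + 9*k^2 - 54*k + 108)/(k^3*(k^3 - 18*k^2 + 108*k - 216))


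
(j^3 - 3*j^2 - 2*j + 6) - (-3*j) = j^3 - 3*j^2 + j + 6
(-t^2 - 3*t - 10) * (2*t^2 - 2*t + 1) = -2*t^4 - 4*t^3 - 15*t^2 + 17*t - 10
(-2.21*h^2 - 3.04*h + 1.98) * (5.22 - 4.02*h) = 8.8842*h^3 + 0.6846*h^2 - 23.8284*h + 10.3356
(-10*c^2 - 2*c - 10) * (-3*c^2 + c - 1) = 30*c^4 - 4*c^3 + 38*c^2 - 8*c + 10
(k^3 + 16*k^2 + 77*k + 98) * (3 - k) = -k^4 - 13*k^3 - 29*k^2 + 133*k + 294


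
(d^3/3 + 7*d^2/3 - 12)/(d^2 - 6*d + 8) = (d^2 + 9*d + 18)/(3*(d - 4))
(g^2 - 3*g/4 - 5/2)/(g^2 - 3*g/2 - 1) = (4*g + 5)/(2*(2*g + 1))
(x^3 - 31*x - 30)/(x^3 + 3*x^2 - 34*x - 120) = (x + 1)/(x + 4)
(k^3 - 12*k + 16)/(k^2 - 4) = (k^2 + 2*k - 8)/(k + 2)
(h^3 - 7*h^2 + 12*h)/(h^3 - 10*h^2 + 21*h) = (h - 4)/(h - 7)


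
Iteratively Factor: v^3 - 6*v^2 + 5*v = (v - 1)*(v^2 - 5*v) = v*(v - 1)*(v - 5)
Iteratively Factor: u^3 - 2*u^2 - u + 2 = (u - 2)*(u^2 - 1) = (u - 2)*(u - 1)*(u + 1)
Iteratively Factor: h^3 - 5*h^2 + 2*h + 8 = (h - 4)*(h^2 - h - 2) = (h - 4)*(h + 1)*(h - 2)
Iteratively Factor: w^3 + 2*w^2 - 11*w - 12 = (w + 1)*(w^2 + w - 12) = (w - 3)*(w + 1)*(w + 4)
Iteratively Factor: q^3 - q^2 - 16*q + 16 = (q - 4)*(q^2 + 3*q - 4) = (q - 4)*(q - 1)*(q + 4)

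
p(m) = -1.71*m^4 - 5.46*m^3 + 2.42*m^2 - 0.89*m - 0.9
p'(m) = -6.84*m^3 - 16.38*m^2 + 4.84*m - 0.89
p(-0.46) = 0.48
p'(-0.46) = -5.92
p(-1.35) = 12.47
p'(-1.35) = -20.45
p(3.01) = -270.92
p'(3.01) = -321.26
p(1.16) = -10.29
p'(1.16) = -27.99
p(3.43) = -432.50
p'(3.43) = -453.02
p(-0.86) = 4.19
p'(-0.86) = -12.82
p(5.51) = -2421.87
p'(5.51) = -1615.74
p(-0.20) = -0.58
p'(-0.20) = -2.46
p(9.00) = -15012.54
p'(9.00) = -6270.47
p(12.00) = -44556.54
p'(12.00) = -14121.05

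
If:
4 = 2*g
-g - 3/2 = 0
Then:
No Solution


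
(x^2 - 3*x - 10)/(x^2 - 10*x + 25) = (x + 2)/(x - 5)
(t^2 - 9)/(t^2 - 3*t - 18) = (t - 3)/(t - 6)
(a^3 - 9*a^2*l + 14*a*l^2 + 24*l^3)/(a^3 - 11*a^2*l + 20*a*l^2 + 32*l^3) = (a - 6*l)/(a - 8*l)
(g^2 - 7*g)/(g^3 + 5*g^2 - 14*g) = (g - 7)/(g^2 + 5*g - 14)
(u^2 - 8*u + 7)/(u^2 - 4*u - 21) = (u - 1)/(u + 3)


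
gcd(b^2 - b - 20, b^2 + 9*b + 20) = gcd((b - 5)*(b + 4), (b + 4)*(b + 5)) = b + 4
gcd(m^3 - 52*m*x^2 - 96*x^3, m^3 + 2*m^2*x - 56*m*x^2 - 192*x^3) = -m^2 + 2*m*x + 48*x^2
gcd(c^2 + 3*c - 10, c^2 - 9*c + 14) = c - 2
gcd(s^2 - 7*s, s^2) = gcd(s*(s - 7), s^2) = s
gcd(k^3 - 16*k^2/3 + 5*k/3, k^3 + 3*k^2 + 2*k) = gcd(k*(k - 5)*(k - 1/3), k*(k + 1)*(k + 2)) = k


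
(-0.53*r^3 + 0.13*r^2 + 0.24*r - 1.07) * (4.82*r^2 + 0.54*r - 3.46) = -2.5546*r^5 + 0.3404*r^4 + 3.0608*r^3 - 5.4776*r^2 - 1.4082*r + 3.7022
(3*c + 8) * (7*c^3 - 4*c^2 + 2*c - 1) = 21*c^4 + 44*c^3 - 26*c^2 + 13*c - 8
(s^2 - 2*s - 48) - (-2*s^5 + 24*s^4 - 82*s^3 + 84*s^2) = 2*s^5 - 24*s^4 + 82*s^3 - 83*s^2 - 2*s - 48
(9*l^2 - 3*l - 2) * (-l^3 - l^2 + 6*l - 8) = -9*l^5 - 6*l^4 + 59*l^3 - 88*l^2 + 12*l + 16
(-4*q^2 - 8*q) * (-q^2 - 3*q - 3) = 4*q^4 + 20*q^3 + 36*q^2 + 24*q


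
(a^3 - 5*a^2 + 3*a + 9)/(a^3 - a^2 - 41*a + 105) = (a^2 - 2*a - 3)/(a^2 + 2*a - 35)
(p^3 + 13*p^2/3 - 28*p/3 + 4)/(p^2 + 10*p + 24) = (3*p^2 - 5*p + 2)/(3*(p + 4))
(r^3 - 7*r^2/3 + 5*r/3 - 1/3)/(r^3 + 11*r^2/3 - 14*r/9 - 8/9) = 3*(3*r^3 - 7*r^2 + 5*r - 1)/(9*r^3 + 33*r^2 - 14*r - 8)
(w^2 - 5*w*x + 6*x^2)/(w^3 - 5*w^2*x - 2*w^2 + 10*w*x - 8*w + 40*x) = (w^2 - 5*w*x + 6*x^2)/(w^3 - 5*w^2*x - 2*w^2 + 10*w*x - 8*w + 40*x)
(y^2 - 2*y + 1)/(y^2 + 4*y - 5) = (y - 1)/(y + 5)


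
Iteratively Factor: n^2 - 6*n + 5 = (n - 5)*(n - 1)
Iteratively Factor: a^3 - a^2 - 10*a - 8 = (a + 2)*(a^2 - 3*a - 4) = (a + 1)*(a + 2)*(a - 4)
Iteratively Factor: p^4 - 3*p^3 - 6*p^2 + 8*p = (p - 1)*(p^3 - 2*p^2 - 8*p) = (p - 4)*(p - 1)*(p^2 + 2*p) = p*(p - 4)*(p - 1)*(p + 2)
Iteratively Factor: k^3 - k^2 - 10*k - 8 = (k + 2)*(k^2 - 3*k - 4) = (k + 1)*(k + 2)*(k - 4)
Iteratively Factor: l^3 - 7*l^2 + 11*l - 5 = (l - 1)*(l^2 - 6*l + 5) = (l - 1)^2*(l - 5)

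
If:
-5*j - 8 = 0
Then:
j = -8/5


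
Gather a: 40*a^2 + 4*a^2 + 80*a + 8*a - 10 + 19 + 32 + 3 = 44*a^2 + 88*a + 44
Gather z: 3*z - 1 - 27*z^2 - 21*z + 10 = -27*z^2 - 18*z + 9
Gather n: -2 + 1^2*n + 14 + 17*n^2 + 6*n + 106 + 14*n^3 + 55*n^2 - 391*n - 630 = 14*n^3 + 72*n^2 - 384*n - 512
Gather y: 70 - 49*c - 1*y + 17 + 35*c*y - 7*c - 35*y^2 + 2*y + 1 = -56*c - 35*y^2 + y*(35*c + 1) + 88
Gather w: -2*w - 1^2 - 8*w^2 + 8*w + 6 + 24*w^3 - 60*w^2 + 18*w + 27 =24*w^3 - 68*w^2 + 24*w + 32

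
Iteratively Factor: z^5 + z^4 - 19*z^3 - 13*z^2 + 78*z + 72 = (z + 2)*(z^4 - z^3 - 17*z^2 + 21*z + 36) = (z - 3)*(z + 2)*(z^3 + 2*z^2 - 11*z - 12) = (z - 3)*(z + 2)*(z + 4)*(z^2 - 2*z - 3) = (z - 3)*(z + 1)*(z + 2)*(z + 4)*(z - 3)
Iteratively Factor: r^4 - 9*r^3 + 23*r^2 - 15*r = (r - 5)*(r^3 - 4*r^2 + 3*r) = (r - 5)*(r - 3)*(r^2 - r) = r*(r - 5)*(r - 3)*(r - 1)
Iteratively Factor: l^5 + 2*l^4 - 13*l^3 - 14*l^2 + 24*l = (l)*(l^4 + 2*l^3 - 13*l^2 - 14*l + 24) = l*(l - 1)*(l^3 + 3*l^2 - 10*l - 24) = l*(l - 3)*(l - 1)*(l^2 + 6*l + 8) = l*(l - 3)*(l - 1)*(l + 2)*(l + 4)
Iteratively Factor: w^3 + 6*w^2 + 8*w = (w + 2)*(w^2 + 4*w) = w*(w + 2)*(w + 4)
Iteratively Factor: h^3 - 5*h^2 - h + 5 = (h - 5)*(h^2 - 1) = (h - 5)*(h - 1)*(h + 1)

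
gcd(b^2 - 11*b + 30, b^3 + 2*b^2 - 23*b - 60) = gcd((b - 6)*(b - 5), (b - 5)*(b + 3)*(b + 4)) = b - 5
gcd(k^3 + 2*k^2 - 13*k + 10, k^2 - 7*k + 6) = k - 1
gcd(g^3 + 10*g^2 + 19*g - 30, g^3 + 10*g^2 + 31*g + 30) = g + 5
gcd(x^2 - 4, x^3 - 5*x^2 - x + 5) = 1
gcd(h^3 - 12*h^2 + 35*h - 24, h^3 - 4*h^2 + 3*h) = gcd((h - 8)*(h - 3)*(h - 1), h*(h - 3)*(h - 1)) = h^2 - 4*h + 3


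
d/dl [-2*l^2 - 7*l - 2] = -4*l - 7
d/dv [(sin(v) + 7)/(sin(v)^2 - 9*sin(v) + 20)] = (-14*sin(v) + cos(v)^2 + 82)*cos(v)/(sin(v)^2 - 9*sin(v) + 20)^2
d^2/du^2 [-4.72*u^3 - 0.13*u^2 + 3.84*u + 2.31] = -28.32*u - 0.26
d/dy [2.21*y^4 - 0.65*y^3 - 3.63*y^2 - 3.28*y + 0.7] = 8.84*y^3 - 1.95*y^2 - 7.26*y - 3.28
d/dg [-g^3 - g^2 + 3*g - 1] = -3*g^2 - 2*g + 3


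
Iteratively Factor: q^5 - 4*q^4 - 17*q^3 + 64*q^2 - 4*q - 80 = (q - 5)*(q^4 + q^3 - 12*q^2 + 4*q + 16) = (q - 5)*(q - 2)*(q^3 + 3*q^2 - 6*q - 8) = (q - 5)*(q - 2)*(q + 1)*(q^2 + 2*q - 8) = (q - 5)*(q - 2)*(q + 1)*(q + 4)*(q - 2)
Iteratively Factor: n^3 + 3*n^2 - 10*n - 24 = (n - 3)*(n^2 + 6*n + 8) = (n - 3)*(n + 4)*(n + 2)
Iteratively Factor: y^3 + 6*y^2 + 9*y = (y)*(y^2 + 6*y + 9) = y*(y + 3)*(y + 3)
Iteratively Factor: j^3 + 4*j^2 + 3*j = (j + 1)*(j^2 + 3*j) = j*(j + 1)*(j + 3)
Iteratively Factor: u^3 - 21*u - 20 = (u + 4)*(u^2 - 4*u - 5) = (u - 5)*(u + 4)*(u + 1)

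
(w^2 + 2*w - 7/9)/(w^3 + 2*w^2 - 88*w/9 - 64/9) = (9*w^2 + 18*w - 7)/(9*w^3 + 18*w^2 - 88*w - 64)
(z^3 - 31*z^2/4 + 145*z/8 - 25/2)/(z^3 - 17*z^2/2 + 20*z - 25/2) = (z^2 - 21*z/4 + 5)/(z^2 - 6*z + 5)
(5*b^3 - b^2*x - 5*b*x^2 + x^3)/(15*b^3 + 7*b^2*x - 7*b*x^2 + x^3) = (-b + x)/(-3*b + x)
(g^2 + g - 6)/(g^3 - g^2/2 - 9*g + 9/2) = 2*(g - 2)/(2*g^2 - 7*g + 3)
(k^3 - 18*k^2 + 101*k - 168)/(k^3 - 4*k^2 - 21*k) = (k^2 - 11*k + 24)/(k*(k + 3))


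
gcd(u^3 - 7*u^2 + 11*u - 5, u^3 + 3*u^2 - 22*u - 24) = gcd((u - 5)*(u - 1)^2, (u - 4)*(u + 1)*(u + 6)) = 1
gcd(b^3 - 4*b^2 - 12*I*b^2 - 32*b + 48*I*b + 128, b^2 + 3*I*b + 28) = b - 4*I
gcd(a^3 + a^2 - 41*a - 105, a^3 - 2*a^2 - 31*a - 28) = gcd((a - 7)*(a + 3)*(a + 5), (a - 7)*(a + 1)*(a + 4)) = a - 7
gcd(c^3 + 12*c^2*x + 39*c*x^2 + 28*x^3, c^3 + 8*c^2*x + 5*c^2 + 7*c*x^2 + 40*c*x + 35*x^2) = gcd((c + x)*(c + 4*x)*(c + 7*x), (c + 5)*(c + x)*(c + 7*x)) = c^2 + 8*c*x + 7*x^2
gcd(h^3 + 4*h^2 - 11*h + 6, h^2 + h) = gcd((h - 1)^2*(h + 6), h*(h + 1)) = 1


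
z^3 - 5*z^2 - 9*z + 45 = (z - 5)*(z - 3)*(z + 3)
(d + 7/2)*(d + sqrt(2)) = d^2 + sqrt(2)*d + 7*d/2 + 7*sqrt(2)/2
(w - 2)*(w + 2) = w^2 - 4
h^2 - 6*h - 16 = (h - 8)*(h + 2)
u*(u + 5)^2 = u^3 + 10*u^2 + 25*u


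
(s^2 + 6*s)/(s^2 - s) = (s + 6)/(s - 1)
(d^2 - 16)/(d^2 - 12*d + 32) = (d + 4)/(d - 8)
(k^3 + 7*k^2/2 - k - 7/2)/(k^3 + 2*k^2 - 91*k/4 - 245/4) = 2*(k^2 - 1)/(2*k^2 - 3*k - 35)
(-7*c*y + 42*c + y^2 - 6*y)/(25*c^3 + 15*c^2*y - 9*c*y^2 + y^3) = (-7*c*y + 42*c + y^2 - 6*y)/(25*c^3 + 15*c^2*y - 9*c*y^2 + y^3)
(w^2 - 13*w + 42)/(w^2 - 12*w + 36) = (w - 7)/(w - 6)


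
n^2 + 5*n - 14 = (n - 2)*(n + 7)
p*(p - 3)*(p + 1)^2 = p^4 - p^3 - 5*p^2 - 3*p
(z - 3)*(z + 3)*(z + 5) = z^3 + 5*z^2 - 9*z - 45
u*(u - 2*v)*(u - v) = u^3 - 3*u^2*v + 2*u*v^2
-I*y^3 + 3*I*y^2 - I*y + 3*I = (y - 3)*(y - I)*(-I*y + 1)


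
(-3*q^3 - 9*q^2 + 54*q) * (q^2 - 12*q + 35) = -3*q^5 + 27*q^4 + 57*q^3 - 963*q^2 + 1890*q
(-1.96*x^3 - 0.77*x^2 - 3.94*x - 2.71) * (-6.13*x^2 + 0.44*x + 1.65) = 12.0148*x^5 + 3.8577*x^4 + 20.5794*x^3 + 13.6082*x^2 - 7.6934*x - 4.4715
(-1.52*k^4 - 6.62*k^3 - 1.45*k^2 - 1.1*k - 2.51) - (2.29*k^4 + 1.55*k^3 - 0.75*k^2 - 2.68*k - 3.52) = -3.81*k^4 - 8.17*k^3 - 0.7*k^2 + 1.58*k + 1.01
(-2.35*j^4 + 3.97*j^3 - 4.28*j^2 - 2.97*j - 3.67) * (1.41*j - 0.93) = -3.3135*j^5 + 7.7832*j^4 - 9.7269*j^3 - 0.2073*j^2 - 2.4126*j + 3.4131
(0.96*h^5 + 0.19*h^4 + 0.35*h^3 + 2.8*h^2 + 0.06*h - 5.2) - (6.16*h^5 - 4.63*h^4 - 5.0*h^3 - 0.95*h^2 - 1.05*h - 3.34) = -5.2*h^5 + 4.82*h^4 + 5.35*h^3 + 3.75*h^2 + 1.11*h - 1.86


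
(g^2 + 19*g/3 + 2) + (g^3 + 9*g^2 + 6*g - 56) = g^3 + 10*g^2 + 37*g/3 - 54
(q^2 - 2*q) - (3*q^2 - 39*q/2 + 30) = -2*q^2 + 35*q/2 - 30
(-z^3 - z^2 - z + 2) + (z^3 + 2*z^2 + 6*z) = z^2 + 5*z + 2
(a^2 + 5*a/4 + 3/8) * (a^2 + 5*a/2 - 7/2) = a^4 + 15*a^3/4 - 55*a/16 - 21/16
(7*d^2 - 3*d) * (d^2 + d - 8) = 7*d^4 + 4*d^3 - 59*d^2 + 24*d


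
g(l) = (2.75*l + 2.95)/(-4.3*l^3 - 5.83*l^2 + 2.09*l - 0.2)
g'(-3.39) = -0.05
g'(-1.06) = -0.72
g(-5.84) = -0.02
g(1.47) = -0.30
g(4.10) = -0.04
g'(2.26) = 0.11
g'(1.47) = 0.43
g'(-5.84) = -0.01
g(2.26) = -0.12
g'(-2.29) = -0.33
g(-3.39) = -0.07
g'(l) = (2.75*l + 2.95)*(12.9*l^2 + 11.66*l - 2.09)/(-4.3*l^3 - 5.83*l^2 + 2.09*l - 0.2)^2 + 2.75/(-4.3*l^3 - 5.83*l^2 + 2.09*l - 0.2) = (23.65*l^3 + 54.0875*l^2 + 34.397*l - 6.7155)/(18.49*l^6 + 50.138*l^5 + 16.0149*l^4 - 22.6494*l^3 + 6.7001*l^2 - 0.836*l + 0.04)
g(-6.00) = -0.02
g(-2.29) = -0.21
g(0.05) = -27.91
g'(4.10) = 0.02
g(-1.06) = -0.01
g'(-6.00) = -0.01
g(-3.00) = -0.09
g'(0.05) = -397.01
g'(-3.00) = -0.08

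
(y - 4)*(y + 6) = y^2 + 2*y - 24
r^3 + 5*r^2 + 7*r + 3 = (r + 1)^2*(r + 3)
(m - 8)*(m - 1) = m^2 - 9*m + 8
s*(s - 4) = s^2 - 4*s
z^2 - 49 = (z - 7)*(z + 7)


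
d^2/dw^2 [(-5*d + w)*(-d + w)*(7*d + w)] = 2*d + 6*w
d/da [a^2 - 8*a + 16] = 2*a - 8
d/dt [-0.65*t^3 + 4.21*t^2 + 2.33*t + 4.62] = -1.95*t^2 + 8.42*t + 2.33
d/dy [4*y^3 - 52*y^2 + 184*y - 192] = 12*y^2 - 104*y + 184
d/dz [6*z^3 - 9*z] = 18*z^2 - 9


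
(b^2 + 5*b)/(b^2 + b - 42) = b*(b + 5)/(b^2 + b - 42)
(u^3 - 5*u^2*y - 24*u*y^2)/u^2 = u - 5*y - 24*y^2/u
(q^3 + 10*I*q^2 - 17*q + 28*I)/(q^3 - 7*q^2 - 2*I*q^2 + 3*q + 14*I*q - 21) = (q^3 + 10*I*q^2 - 17*q + 28*I)/(q^3 - q^2*(7 + 2*I) + q*(3 + 14*I) - 21)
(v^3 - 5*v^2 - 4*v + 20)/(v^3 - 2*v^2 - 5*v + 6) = (v^2 - 7*v + 10)/(v^2 - 4*v + 3)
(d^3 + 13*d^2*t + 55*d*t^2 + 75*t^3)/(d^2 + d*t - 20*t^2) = (-d^2 - 8*d*t - 15*t^2)/(-d + 4*t)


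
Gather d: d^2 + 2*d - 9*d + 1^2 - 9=d^2 - 7*d - 8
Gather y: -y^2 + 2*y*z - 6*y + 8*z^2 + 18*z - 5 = -y^2 + y*(2*z - 6) + 8*z^2 + 18*z - 5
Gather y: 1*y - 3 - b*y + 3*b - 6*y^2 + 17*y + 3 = 3*b - 6*y^2 + y*(18 - b)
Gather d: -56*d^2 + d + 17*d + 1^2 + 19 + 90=-56*d^2 + 18*d + 110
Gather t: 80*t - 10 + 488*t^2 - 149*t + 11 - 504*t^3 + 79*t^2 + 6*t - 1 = -504*t^3 + 567*t^2 - 63*t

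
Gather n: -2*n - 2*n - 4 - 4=-4*n - 8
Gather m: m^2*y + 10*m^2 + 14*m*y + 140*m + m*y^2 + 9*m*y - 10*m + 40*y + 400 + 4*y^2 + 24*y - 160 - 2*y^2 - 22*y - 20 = m^2*(y + 10) + m*(y^2 + 23*y + 130) + 2*y^2 + 42*y + 220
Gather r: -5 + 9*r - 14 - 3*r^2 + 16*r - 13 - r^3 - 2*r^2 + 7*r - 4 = -r^3 - 5*r^2 + 32*r - 36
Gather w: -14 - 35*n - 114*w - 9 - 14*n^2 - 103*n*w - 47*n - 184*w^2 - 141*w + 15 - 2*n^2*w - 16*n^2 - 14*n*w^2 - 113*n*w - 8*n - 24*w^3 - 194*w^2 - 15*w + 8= -30*n^2 - 90*n - 24*w^3 + w^2*(-14*n - 378) + w*(-2*n^2 - 216*n - 270)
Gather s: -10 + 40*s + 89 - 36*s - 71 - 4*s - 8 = 0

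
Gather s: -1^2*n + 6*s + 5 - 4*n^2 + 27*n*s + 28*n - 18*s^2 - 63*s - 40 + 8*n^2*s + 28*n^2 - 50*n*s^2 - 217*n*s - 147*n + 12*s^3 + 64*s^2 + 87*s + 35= 24*n^2 - 120*n + 12*s^3 + s^2*(46 - 50*n) + s*(8*n^2 - 190*n + 30)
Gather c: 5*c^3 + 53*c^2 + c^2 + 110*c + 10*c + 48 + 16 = 5*c^3 + 54*c^2 + 120*c + 64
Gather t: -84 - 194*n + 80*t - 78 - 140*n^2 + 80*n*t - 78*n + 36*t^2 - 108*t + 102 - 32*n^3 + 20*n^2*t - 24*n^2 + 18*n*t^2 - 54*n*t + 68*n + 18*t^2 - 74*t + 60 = -32*n^3 - 164*n^2 - 204*n + t^2*(18*n + 54) + t*(20*n^2 + 26*n - 102)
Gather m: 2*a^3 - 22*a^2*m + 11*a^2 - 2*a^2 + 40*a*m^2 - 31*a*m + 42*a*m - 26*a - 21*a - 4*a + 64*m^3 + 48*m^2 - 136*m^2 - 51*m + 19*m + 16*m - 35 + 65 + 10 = 2*a^3 + 9*a^2 - 51*a + 64*m^3 + m^2*(40*a - 88) + m*(-22*a^2 + 11*a - 16) + 40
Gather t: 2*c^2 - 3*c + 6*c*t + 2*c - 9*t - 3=2*c^2 - c + t*(6*c - 9) - 3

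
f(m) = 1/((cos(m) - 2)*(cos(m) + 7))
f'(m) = sin(m)/((cos(m) - 2)*(cos(m) + 7)^2) + sin(m)/((cos(m) - 2)^2*(cos(m) + 7))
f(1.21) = -0.08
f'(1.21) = 0.04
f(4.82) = -0.07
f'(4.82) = -0.03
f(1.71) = -0.07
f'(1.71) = 0.02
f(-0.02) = -0.12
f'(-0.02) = -0.00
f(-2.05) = -0.06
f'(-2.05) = -0.01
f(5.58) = -0.10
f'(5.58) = -0.05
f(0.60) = -0.11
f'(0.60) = 0.04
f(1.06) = -0.09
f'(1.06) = 0.04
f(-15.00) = -0.06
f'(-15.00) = -0.00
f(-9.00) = -0.06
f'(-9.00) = 0.00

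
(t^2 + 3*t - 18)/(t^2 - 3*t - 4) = (-t^2 - 3*t + 18)/(-t^2 + 3*t + 4)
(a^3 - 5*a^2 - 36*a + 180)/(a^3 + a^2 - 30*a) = (a - 6)/a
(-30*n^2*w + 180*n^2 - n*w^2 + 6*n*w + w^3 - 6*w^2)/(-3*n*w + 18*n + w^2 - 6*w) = (-30*n^2 - n*w + w^2)/(-3*n + w)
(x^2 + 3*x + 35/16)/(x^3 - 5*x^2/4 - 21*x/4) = (x + 5/4)/(x*(x - 3))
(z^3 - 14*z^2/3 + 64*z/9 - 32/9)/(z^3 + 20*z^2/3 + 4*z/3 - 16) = (3*z^2 - 10*z + 8)/(3*(z^2 + 8*z + 12))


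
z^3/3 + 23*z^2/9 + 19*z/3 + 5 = (z/3 + 1)*(z + 5/3)*(z + 3)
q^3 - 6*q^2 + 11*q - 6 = (q - 3)*(q - 2)*(q - 1)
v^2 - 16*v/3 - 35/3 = (v - 7)*(v + 5/3)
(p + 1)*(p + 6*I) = p^2 + p + 6*I*p + 6*I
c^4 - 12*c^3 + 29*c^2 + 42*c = c*(c - 7)*(c - 6)*(c + 1)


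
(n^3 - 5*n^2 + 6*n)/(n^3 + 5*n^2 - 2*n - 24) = n*(n - 3)/(n^2 + 7*n + 12)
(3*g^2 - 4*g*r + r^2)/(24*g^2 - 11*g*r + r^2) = (-g + r)/(-8*g + r)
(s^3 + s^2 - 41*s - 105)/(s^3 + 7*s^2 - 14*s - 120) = (s^2 - 4*s - 21)/(s^2 + 2*s - 24)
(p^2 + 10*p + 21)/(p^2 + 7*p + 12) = (p + 7)/(p + 4)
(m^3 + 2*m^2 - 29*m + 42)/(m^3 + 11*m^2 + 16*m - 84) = (m - 3)/(m + 6)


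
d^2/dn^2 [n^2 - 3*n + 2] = 2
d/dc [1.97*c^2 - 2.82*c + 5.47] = 3.94*c - 2.82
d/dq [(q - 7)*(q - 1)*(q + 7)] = 3*q^2 - 2*q - 49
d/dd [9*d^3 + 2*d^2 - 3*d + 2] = 27*d^2 + 4*d - 3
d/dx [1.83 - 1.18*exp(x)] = -1.18*exp(x)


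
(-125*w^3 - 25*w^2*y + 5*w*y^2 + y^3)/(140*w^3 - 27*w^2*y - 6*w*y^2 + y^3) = (-25*w^2 + y^2)/(28*w^2 - 11*w*y + y^2)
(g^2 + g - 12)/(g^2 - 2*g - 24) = (g - 3)/(g - 6)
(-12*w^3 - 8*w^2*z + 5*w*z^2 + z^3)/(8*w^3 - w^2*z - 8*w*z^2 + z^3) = (-12*w^2 + 4*w*z + z^2)/(8*w^2 - 9*w*z + z^2)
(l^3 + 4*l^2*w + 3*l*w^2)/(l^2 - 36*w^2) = l*(l^2 + 4*l*w + 3*w^2)/(l^2 - 36*w^2)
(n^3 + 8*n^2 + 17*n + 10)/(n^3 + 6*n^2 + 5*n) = (n + 2)/n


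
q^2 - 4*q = q*(q - 4)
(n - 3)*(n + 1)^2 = n^3 - n^2 - 5*n - 3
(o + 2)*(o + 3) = o^2 + 5*o + 6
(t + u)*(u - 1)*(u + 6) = t*u^2 + 5*t*u - 6*t + u^3 + 5*u^2 - 6*u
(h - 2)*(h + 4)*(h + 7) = h^3 + 9*h^2 + 6*h - 56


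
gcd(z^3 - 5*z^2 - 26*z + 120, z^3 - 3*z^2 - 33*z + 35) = z + 5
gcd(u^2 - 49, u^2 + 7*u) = u + 7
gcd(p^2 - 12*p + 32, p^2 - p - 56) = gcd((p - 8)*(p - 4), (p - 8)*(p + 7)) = p - 8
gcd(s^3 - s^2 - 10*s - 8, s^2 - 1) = s + 1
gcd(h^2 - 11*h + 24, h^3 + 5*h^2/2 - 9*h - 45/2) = h - 3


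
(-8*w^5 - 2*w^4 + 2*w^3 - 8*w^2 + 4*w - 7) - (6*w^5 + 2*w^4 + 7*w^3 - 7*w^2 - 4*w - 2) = -14*w^5 - 4*w^4 - 5*w^3 - w^2 + 8*w - 5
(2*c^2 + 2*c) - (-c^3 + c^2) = c^3 + c^2 + 2*c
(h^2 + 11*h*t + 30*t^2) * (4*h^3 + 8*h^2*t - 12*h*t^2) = 4*h^5 + 52*h^4*t + 196*h^3*t^2 + 108*h^2*t^3 - 360*h*t^4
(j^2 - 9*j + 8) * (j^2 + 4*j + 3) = j^4 - 5*j^3 - 25*j^2 + 5*j + 24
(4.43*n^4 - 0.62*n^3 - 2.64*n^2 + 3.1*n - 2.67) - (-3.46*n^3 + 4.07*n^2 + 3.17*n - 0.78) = 4.43*n^4 + 2.84*n^3 - 6.71*n^2 - 0.0699999999999998*n - 1.89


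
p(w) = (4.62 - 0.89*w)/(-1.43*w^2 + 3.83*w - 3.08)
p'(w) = (4.62 - 0.89*w)*(2.86*w - 3.83)/(-1.43*w^2 + 3.83*w - 3.08)^2 - 0.89/(-1.43*w^2 + 3.83*w - 3.08) = (-1.2727*w^2 + 13.2132*w - 14.9534)/(2.0449*w^4 - 10.9538*w^3 + 23.4777*w^2 - 23.5928*w + 9.4864)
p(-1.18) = -0.59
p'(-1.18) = -0.35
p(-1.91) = -0.40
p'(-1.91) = -0.18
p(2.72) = -0.68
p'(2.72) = 1.10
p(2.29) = -1.43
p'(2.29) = 2.64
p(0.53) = -2.86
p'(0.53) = -3.94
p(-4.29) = -0.18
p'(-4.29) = -0.05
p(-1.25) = -0.57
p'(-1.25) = -0.33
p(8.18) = 0.04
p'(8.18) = 0.00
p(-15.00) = -0.05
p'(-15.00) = -0.00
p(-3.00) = -0.27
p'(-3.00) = -0.09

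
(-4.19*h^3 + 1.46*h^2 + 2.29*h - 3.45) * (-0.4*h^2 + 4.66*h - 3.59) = 1.676*h^5 - 20.1094*h^4 + 20.9297*h^3 + 6.81*h^2 - 24.2981*h + 12.3855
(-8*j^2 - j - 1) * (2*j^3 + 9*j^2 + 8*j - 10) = -16*j^5 - 74*j^4 - 75*j^3 + 63*j^2 + 2*j + 10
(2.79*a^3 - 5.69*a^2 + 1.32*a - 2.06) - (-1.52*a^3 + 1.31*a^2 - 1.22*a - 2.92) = 4.31*a^3 - 7.0*a^2 + 2.54*a + 0.86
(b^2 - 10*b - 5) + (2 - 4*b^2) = -3*b^2 - 10*b - 3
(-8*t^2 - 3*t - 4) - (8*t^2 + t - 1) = -16*t^2 - 4*t - 3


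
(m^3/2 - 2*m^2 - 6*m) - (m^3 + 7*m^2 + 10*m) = -m^3/2 - 9*m^2 - 16*m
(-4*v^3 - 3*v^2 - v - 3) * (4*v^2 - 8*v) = -16*v^5 + 20*v^4 + 20*v^3 - 4*v^2 + 24*v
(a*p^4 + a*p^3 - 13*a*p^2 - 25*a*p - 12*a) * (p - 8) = a*p^5 - 7*a*p^4 - 21*a*p^3 + 79*a*p^2 + 188*a*p + 96*a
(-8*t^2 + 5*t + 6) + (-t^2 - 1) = -9*t^2 + 5*t + 5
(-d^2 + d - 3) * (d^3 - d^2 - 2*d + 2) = -d^5 + 2*d^4 - 2*d^3 - d^2 + 8*d - 6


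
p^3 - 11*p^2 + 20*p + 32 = (p - 8)*(p - 4)*(p + 1)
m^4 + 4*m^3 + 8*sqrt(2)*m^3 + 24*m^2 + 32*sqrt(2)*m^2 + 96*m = m*(m + 4)*(m + 2*sqrt(2))*(m + 6*sqrt(2))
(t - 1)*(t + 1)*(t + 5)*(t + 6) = t^4 + 11*t^3 + 29*t^2 - 11*t - 30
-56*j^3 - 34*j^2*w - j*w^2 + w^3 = (-7*j + w)*(2*j + w)*(4*j + w)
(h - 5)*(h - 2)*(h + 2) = h^3 - 5*h^2 - 4*h + 20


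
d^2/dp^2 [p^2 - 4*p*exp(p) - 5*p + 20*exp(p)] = -4*p*exp(p) + 12*exp(p) + 2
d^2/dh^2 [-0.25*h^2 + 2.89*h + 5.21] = -0.500000000000000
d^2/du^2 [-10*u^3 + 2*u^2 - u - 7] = 4 - 60*u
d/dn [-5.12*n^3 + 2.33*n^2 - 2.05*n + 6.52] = -15.36*n^2 + 4.66*n - 2.05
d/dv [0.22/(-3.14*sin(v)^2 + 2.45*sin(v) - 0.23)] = (1.3816*sin(v) - 0.539)*cos(v)/(3.14*sin(v)^2 - 2.45*sin(v) + 0.23)^2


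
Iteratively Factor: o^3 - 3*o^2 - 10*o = (o + 2)*(o^2 - 5*o) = o*(o + 2)*(o - 5)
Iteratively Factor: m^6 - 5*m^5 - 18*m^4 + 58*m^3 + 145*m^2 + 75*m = (m - 5)*(m^5 - 18*m^3 - 32*m^2 - 15*m) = (m - 5)^2*(m^4 + 5*m^3 + 7*m^2 + 3*m) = (m - 5)^2*(m + 1)*(m^3 + 4*m^2 + 3*m) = (m - 5)^2*(m + 1)^2*(m^2 + 3*m) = (m - 5)^2*(m + 1)^2*(m + 3)*(m)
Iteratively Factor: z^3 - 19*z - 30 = (z - 5)*(z^2 + 5*z + 6) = (z - 5)*(z + 2)*(z + 3)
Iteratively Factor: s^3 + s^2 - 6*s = (s + 3)*(s^2 - 2*s) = (s - 2)*(s + 3)*(s)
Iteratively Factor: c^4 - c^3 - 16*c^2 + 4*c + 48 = (c + 3)*(c^3 - 4*c^2 - 4*c + 16) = (c - 4)*(c + 3)*(c^2 - 4) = (c - 4)*(c - 2)*(c + 3)*(c + 2)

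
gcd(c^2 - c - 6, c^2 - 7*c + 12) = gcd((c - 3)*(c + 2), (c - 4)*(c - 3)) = c - 3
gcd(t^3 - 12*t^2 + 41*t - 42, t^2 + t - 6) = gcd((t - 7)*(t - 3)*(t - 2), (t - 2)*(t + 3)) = t - 2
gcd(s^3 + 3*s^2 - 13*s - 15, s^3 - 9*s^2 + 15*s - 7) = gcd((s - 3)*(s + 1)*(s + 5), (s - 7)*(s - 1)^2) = 1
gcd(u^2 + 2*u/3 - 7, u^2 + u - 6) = u + 3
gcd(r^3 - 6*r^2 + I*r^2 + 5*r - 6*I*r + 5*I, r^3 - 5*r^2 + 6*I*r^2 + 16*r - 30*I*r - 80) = r - 5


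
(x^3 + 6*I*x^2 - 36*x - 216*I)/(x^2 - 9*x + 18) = (x^2 + 6*x*(1 + I) + 36*I)/(x - 3)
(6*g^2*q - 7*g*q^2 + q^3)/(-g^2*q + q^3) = (-6*g + q)/(g + q)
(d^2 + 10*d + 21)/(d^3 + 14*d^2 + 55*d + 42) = (d + 3)/(d^2 + 7*d + 6)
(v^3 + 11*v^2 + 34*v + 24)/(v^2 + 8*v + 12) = (v^2 + 5*v + 4)/(v + 2)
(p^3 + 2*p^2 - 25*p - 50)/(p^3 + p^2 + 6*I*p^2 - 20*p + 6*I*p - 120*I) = (p^2 - 3*p - 10)/(p^2 + p*(-4 + 6*I) - 24*I)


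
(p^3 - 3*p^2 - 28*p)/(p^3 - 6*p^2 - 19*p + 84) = p/(p - 3)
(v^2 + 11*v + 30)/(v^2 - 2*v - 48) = (v + 5)/(v - 8)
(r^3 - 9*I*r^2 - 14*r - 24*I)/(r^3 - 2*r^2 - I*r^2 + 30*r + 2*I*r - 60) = (r^2 - 3*I*r + 4)/(r^2 + r*(-2 + 5*I) - 10*I)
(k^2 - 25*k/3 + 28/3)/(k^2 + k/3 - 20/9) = 3*(k - 7)/(3*k + 5)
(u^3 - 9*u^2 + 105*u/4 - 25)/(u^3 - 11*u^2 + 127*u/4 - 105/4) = (2*u^2 - 13*u + 20)/(2*u^2 - 17*u + 21)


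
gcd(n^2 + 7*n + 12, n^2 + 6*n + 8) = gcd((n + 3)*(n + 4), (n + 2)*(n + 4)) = n + 4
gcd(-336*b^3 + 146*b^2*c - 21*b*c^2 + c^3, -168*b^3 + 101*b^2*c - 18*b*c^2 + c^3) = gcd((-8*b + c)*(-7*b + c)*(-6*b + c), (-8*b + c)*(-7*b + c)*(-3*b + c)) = 56*b^2 - 15*b*c + c^2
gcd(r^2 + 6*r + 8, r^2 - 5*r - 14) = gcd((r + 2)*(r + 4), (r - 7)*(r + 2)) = r + 2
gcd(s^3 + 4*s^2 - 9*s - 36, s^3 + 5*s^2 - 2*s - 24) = s^2 + 7*s + 12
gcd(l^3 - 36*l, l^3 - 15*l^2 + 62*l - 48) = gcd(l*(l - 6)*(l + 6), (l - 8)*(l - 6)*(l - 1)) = l - 6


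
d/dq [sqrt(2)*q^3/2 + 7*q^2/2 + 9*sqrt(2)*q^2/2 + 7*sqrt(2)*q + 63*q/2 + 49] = 3*sqrt(2)*q^2/2 + 7*q + 9*sqrt(2)*q + 7*sqrt(2) + 63/2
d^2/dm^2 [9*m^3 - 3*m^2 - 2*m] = 54*m - 6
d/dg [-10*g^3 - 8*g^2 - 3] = 2*g*(-15*g - 8)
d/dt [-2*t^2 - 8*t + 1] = -4*t - 8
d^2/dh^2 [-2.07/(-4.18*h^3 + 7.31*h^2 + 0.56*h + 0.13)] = ((30.2634 - 51.9156*h)*(-4.18*h^3 + 7.31*h^2 + 0.56*h + 0.13) - 2.07*(-25.08*h^2 + 29.24*h + 1.12)*(-12.54*h^2 + 14.62*h + 0.56))/(-4.18*h^3 + 7.31*h^2 + 0.56*h + 0.13)^3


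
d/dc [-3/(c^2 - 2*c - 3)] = 6*(c - 1)/(-c^2 + 2*c + 3)^2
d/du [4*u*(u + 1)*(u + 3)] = 12*u^2 + 32*u + 12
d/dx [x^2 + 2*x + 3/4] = 2*x + 2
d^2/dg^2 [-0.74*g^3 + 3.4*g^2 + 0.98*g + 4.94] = 6.8 - 4.44*g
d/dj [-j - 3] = -1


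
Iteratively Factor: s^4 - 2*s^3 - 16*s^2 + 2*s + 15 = (s - 5)*(s^3 + 3*s^2 - s - 3) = (s - 5)*(s + 3)*(s^2 - 1) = (s - 5)*(s + 1)*(s + 3)*(s - 1)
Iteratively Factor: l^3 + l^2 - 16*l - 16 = (l + 4)*(l^2 - 3*l - 4) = (l - 4)*(l + 4)*(l + 1)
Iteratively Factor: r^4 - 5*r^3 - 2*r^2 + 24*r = (r + 2)*(r^3 - 7*r^2 + 12*r) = (r - 3)*(r + 2)*(r^2 - 4*r) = r*(r - 3)*(r + 2)*(r - 4)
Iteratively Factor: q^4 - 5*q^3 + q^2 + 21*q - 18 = (q - 3)*(q^3 - 2*q^2 - 5*q + 6) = (q - 3)^2*(q^2 + q - 2) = (q - 3)^2*(q + 2)*(q - 1)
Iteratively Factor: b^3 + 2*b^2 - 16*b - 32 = (b - 4)*(b^2 + 6*b + 8) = (b - 4)*(b + 4)*(b + 2)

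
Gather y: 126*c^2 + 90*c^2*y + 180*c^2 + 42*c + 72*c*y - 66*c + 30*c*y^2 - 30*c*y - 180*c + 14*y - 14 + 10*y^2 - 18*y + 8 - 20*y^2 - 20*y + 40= 306*c^2 - 204*c + y^2*(30*c - 10) + y*(90*c^2 + 42*c - 24) + 34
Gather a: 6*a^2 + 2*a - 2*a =6*a^2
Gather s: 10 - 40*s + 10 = 20 - 40*s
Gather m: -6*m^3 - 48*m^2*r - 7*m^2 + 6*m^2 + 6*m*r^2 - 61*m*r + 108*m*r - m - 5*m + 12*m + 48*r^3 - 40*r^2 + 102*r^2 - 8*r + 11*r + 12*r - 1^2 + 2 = -6*m^3 + m^2*(-48*r - 1) + m*(6*r^2 + 47*r + 6) + 48*r^3 + 62*r^2 + 15*r + 1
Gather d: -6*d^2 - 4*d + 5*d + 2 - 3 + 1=-6*d^2 + d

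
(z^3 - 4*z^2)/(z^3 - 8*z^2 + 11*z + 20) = z^2/(z^2 - 4*z - 5)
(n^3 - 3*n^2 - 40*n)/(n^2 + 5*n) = n - 8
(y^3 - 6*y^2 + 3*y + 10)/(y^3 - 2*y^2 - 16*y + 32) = (y^2 - 4*y - 5)/(y^2 - 16)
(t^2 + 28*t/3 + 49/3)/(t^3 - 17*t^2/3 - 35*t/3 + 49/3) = (t + 7)/(t^2 - 8*t + 7)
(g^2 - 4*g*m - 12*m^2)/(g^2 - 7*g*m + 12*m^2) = (g^2 - 4*g*m - 12*m^2)/(g^2 - 7*g*m + 12*m^2)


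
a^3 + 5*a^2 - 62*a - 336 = (a - 8)*(a + 6)*(a + 7)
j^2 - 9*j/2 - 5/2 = (j - 5)*(j + 1/2)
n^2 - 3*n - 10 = (n - 5)*(n + 2)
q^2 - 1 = (q - 1)*(q + 1)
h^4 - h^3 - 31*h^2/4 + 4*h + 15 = (h - 5/2)*(h - 2)*(h + 3/2)*(h + 2)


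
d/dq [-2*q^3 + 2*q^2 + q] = -6*q^2 + 4*q + 1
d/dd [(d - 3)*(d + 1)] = 2*d - 2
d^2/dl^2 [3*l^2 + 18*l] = 6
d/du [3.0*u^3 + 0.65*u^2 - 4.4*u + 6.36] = 9.0*u^2 + 1.3*u - 4.4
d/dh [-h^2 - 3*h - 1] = -2*h - 3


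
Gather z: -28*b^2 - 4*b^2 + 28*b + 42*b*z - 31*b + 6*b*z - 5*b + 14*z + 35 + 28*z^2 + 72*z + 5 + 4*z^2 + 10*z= -32*b^2 - 8*b + 32*z^2 + z*(48*b + 96) + 40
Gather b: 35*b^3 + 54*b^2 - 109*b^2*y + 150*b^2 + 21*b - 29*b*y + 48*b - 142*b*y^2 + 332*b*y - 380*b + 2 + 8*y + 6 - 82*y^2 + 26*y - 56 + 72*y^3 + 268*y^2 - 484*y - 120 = 35*b^3 + b^2*(204 - 109*y) + b*(-142*y^2 + 303*y - 311) + 72*y^3 + 186*y^2 - 450*y - 168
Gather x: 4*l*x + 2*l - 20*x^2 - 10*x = 2*l - 20*x^2 + x*(4*l - 10)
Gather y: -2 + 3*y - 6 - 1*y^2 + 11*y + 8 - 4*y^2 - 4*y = -5*y^2 + 10*y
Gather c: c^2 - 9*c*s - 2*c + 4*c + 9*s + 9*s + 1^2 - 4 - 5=c^2 + c*(2 - 9*s) + 18*s - 8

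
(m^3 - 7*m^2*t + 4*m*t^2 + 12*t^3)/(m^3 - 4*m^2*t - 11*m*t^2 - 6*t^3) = (m - 2*t)/(m + t)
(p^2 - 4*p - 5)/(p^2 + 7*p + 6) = (p - 5)/(p + 6)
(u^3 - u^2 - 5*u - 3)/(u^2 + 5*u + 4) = (u^2 - 2*u - 3)/(u + 4)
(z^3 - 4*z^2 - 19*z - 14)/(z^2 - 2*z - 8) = (z^2 - 6*z - 7)/(z - 4)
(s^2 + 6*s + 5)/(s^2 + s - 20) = (s + 1)/(s - 4)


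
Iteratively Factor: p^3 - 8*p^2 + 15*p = (p - 3)*(p^2 - 5*p) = p*(p - 3)*(p - 5)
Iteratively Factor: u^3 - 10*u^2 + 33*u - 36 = (u - 3)*(u^2 - 7*u + 12) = (u - 4)*(u - 3)*(u - 3)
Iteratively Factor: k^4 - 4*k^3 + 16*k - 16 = (k - 2)*(k^3 - 2*k^2 - 4*k + 8) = (k - 2)^2*(k^2 - 4) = (k - 2)^3*(k + 2)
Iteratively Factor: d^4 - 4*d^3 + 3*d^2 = (d - 3)*(d^3 - d^2) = d*(d - 3)*(d^2 - d) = d^2*(d - 3)*(d - 1)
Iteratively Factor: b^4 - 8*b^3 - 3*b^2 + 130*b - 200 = (b - 5)*(b^3 - 3*b^2 - 18*b + 40) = (b - 5)*(b + 4)*(b^2 - 7*b + 10) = (b - 5)^2*(b + 4)*(b - 2)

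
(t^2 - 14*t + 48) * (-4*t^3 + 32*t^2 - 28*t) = -4*t^5 + 88*t^4 - 668*t^3 + 1928*t^2 - 1344*t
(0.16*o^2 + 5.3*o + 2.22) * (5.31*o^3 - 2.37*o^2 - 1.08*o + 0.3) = 0.8496*o^5 + 27.7638*o^4 - 0.945600000000001*o^3 - 10.9374*o^2 - 0.8076*o + 0.666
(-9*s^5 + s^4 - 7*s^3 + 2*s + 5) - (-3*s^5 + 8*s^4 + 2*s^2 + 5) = -6*s^5 - 7*s^4 - 7*s^3 - 2*s^2 + 2*s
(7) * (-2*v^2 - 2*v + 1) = -14*v^2 - 14*v + 7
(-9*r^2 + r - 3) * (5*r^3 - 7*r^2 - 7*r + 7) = -45*r^5 + 68*r^4 + 41*r^3 - 49*r^2 + 28*r - 21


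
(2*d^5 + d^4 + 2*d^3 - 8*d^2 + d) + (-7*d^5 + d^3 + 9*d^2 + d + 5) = -5*d^5 + d^4 + 3*d^3 + d^2 + 2*d + 5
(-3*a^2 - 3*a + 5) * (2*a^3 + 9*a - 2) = -6*a^5 - 6*a^4 - 17*a^3 - 21*a^2 + 51*a - 10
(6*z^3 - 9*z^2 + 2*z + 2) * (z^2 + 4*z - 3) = 6*z^5 + 15*z^4 - 52*z^3 + 37*z^2 + 2*z - 6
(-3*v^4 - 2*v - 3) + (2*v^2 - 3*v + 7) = -3*v^4 + 2*v^2 - 5*v + 4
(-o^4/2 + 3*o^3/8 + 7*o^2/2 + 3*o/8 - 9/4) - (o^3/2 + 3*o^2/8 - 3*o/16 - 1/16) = -o^4/2 - o^3/8 + 25*o^2/8 + 9*o/16 - 35/16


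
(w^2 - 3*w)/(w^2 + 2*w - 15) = w/(w + 5)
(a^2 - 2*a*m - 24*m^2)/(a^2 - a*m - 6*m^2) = (-a^2 + 2*a*m + 24*m^2)/(-a^2 + a*m + 6*m^2)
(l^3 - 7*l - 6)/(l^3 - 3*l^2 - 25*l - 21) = (l^2 - l - 6)/(l^2 - 4*l - 21)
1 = 1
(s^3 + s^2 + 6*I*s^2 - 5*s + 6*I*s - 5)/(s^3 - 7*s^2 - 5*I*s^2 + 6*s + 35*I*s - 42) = (s^2 + s*(1 + 5*I) + 5*I)/(s^2 - s*(7 + 6*I) + 42*I)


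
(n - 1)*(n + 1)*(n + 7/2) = n^3 + 7*n^2/2 - n - 7/2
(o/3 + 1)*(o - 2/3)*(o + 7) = o^3/3 + 28*o^2/9 + 43*o/9 - 14/3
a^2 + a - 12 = (a - 3)*(a + 4)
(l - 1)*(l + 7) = l^2 + 6*l - 7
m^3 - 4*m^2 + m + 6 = (m - 3)*(m - 2)*(m + 1)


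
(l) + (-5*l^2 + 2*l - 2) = -5*l^2 + 3*l - 2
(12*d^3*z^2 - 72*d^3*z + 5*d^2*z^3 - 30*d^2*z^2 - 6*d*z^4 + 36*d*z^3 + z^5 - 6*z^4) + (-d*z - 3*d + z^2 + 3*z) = 12*d^3*z^2 - 72*d^3*z + 5*d^2*z^3 - 30*d^2*z^2 - 6*d*z^4 + 36*d*z^3 - d*z - 3*d + z^5 - 6*z^4 + z^2 + 3*z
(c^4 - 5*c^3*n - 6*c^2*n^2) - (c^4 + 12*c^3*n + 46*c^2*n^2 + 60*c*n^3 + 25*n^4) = -17*c^3*n - 52*c^2*n^2 - 60*c*n^3 - 25*n^4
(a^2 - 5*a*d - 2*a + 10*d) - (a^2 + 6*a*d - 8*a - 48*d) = -11*a*d + 6*a + 58*d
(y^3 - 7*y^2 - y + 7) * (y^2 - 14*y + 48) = y^5 - 21*y^4 + 145*y^3 - 315*y^2 - 146*y + 336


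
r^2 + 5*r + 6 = (r + 2)*(r + 3)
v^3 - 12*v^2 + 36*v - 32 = (v - 8)*(v - 2)^2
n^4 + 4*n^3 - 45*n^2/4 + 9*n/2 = n*(n - 3/2)*(n - 1/2)*(n + 6)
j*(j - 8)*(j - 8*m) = j^3 - 8*j^2*m - 8*j^2 + 64*j*m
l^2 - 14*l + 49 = (l - 7)^2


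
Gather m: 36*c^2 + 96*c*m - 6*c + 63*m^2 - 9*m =36*c^2 - 6*c + 63*m^2 + m*(96*c - 9)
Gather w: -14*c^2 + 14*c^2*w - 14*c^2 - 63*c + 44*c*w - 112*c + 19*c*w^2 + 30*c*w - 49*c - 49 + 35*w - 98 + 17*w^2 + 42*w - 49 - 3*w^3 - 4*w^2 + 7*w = -28*c^2 - 224*c - 3*w^3 + w^2*(19*c + 13) + w*(14*c^2 + 74*c + 84) - 196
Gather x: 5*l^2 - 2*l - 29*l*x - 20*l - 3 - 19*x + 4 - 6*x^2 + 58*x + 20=5*l^2 - 22*l - 6*x^2 + x*(39 - 29*l) + 21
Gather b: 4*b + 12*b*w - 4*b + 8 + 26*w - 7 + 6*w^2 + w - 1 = 12*b*w + 6*w^2 + 27*w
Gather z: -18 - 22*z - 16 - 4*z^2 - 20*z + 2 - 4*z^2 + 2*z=-8*z^2 - 40*z - 32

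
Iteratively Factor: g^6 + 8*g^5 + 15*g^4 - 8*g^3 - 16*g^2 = (g + 4)*(g^5 + 4*g^4 - g^3 - 4*g^2) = (g + 1)*(g + 4)*(g^4 + 3*g^3 - 4*g^2) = g*(g + 1)*(g + 4)*(g^3 + 3*g^2 - 4*g) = g*(g + 1)*(g + 4)^2*(g^2 - g) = g^2*(g + 1)*(g + 4)^2*(g - 1)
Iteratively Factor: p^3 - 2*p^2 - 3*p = (p)*(p^2 - 2*p - 3) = p*(p + 1)*(p - 3)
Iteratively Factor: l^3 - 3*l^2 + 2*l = (l)*(l^2 - 3*l + 2) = l*(l - 1)*(l - 2)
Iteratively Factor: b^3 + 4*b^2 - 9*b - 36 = (b - 3)*(b^2 + 7*b + 12) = (b - 3)*(b + 3)*(b + 4)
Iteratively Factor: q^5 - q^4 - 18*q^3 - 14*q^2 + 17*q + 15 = (q - 5)*(q^4 + 4*q^3 + 2*q^2 - 4*q - 3) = (q - 5)*(q - 1)*(q^3 + 5*q^2 + 7*q + 3) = (q - 5)*(q - 1)*(q + 1)*(q^2 + 4*q + 3) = (q - 5)*(q - 1)*(q + 1)*(q + 3)*(q + 1)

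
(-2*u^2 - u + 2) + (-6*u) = -2*u^2 - 7*u + 2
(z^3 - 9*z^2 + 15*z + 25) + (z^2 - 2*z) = z^3 - 8*z^2 + 13*z + 25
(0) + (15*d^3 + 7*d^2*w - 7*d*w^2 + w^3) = 15*d^3 + 7*d^2*w - 7*d*w^2 + w^3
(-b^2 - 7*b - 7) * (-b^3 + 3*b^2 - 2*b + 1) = b^5 + 4*b^4 - 12*b^3 - 8*b^2 + 7*b - 7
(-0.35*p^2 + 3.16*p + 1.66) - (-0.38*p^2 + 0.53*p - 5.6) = 0.03*p^2 + 2.63*p + 7.26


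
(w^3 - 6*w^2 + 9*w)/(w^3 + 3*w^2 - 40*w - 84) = w*(w^2 - 6*w + 9)/(w^3 + 3*w^2 - 40*w - 84)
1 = 1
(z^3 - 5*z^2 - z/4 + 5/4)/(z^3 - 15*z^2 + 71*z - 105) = (z^2 - 1/4)/(z^2 - 10*z + 21)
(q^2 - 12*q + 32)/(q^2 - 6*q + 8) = (q - 8)/(q - 2)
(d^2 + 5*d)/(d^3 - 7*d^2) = (d + 5)/(d*(d - 7))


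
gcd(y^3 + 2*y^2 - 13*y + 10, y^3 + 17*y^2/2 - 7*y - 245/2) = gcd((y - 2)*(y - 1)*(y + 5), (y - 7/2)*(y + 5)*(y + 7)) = y + 5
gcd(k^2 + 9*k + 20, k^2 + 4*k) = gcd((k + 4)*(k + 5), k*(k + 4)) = k + 4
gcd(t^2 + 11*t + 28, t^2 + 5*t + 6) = 1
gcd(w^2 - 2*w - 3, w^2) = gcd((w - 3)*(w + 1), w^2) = 1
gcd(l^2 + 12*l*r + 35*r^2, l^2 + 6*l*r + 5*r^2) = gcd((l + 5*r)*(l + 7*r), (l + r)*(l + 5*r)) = l + 5*r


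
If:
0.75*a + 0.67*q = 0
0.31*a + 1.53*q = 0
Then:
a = 0.00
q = 0.00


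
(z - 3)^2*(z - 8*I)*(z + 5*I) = z^4 - 6*z^3 - 3*I*z^3 + 49*z^2 + 18*I*z^2 - 240*z - 27*I*z + 360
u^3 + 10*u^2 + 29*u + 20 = (u + 1)*(u + 4)*(u + 5)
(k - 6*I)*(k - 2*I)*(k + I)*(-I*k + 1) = -I*k^4 - 6*k^3 - 3*I*k^2 - 16*k - 12*I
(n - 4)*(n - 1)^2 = n^3 - 6*n^2 + 9*n - 4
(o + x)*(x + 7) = o*x + 7*o + x^2 + 7*x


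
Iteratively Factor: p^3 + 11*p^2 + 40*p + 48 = (p + 3)*(p^2 + 8*p + 16) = (p + 3)*(p + 4)*(p + 4)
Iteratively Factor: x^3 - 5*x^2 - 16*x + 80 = (x - 4)*(x^2 - x - 20) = (x - 4)*(x + 4)*(x - 5)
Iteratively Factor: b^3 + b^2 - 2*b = (b - 1)*(b^2 + 2*b) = (b - 1)*(b + 2)*(b)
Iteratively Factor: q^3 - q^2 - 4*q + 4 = (q + 2)*(q^2 - 3*q + 2) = (q - 1)*(q + 2)*(q - 2)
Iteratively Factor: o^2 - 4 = (o - 2)*(o + 2)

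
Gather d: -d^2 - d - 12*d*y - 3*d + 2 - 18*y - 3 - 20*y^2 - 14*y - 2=-d^2 + d*(-12*y - 4) - 20*y^2 - 32*y - 3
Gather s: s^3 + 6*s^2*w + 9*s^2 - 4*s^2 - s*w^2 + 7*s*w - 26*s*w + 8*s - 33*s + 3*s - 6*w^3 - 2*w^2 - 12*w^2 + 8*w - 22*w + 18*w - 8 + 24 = s^3 + s^2*(6*w + 5) + s*(-w^2 - 19*w - 22) - 6*w^3 - 14*w^2 + 4*w + 16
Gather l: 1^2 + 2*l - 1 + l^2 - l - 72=l^2 + l - 72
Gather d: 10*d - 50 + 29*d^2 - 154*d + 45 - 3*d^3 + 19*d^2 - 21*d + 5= -3*d^3 + 48*d^2 - 165*d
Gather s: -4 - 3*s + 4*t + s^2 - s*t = s^2 + s*(-t - 3) + 4*t - 4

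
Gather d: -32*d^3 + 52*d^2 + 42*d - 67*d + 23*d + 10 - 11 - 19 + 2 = -32*d^3 + 52*d^2 - 2*d - 18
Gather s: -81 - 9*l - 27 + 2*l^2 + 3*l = 2*l^2 - 6*l - 108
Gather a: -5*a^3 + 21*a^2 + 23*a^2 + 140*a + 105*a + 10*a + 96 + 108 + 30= -5*a^3 + 44*a^2 + 255*a + 234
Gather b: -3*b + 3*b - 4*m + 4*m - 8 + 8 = 0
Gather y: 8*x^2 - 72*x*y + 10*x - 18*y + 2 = 8*x^2 + 10*x + y*(-72*x - 18) + 2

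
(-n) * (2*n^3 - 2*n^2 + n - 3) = -2*n^4 + 2*n^3 - n^2 + 3*n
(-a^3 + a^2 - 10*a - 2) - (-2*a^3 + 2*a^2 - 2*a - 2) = a^3 - a^2 - 8*a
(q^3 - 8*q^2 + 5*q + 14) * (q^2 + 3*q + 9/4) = q^5 - 5*q^4 - 67*q^3/4 + 11*q^2 + 213*q/4 + 63/2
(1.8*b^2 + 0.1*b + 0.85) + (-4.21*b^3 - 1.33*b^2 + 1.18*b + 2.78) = -4.21*b^3 + 0.47*b^2 + 1.28*b + 3.63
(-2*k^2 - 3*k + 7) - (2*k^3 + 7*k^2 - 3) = -2*k^3 - 9*k^2 - 3*k + 10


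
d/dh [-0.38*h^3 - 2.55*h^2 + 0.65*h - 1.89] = -1.14*h^2 - 5.1*h + 0.65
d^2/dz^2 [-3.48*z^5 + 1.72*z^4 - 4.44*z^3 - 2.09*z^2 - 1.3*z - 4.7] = -69.6*z^3 + 20.64*z^2 - 26.64*z - 4.18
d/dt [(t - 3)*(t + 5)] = 2*t + 2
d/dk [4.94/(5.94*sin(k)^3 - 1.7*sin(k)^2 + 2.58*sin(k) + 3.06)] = (-88.0308*sin(k)^2 + 16.796*sin(k) - 12.7452)*cos(k)/(5.94*sin(k)^3 - 1.7*sin(k)^2 + 2.58*sin(k) + 3.06)^2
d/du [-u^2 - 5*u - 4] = -2*u - 5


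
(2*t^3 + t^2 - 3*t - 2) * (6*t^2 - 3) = 12*t^5 + 6*t^4 - 24*t^3 - 15*t^2 + 9*t + 6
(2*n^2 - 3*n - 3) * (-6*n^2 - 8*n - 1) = -12*n^4 + 2*n^3 + 40*n^2 + 27*n + 3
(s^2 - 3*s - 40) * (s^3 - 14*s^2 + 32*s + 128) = s^5 - 17*s^4 + 34*s^3 + 592*s^2 - 1664*s - 5120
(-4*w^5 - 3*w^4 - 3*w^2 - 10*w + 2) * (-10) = 40*w^5 + 30*w^4 + 30*w^2 + 100*w - 20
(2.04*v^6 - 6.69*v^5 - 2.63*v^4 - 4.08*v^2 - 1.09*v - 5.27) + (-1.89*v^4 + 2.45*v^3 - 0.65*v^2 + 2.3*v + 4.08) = 2.04*v^6 - 6.69*v^5 - 4.52*v^4 + 2.45*v^3 - 4.73*v^2 + 1.21*v - 1.19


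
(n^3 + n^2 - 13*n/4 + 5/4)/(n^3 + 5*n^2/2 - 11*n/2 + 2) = (n + 5/2)/(n + 4)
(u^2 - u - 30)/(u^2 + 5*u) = (u - 6)/u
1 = 1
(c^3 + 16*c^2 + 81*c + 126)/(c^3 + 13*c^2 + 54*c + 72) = (c + 7)/(c + 4)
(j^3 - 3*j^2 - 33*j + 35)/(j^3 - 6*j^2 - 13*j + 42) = (j^2 + 4*j - 5)/(j^2 + j - 6)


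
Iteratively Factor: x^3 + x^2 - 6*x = (x - 2)*(x^2 + 3*x) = x*(x - 2)*(x + 3)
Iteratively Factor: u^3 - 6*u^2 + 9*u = (u - 3)*(u^2 - 3*u) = u*(u - 3)*(u - 3)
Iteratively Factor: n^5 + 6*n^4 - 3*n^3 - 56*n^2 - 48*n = (n + 4)*(n^4 + 2*n^3 - 11*n^2 - 12*n) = (n + 4)^2*(n^3 - 2*n^2 - 3*n) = (n + 1)*(n + 4)^2*(n^2 - 3*n) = n*(n + 1)*(n + 4)^2*(n - 3)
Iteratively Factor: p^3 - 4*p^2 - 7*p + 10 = (p - 5)*(p^2 + p - 2) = (p - 5)*(p - 1)*(p + 2)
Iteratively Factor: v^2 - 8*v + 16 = (v - 4)*(v - 4)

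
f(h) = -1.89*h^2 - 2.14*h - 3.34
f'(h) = -3.78*h - 2.14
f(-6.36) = -66.18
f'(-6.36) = 21.90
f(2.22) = -17.41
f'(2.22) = -10.53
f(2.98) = -26.50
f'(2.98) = -13.40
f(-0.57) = -2.73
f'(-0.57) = 0.01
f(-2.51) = -9.88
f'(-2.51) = 7.35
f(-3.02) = -14.11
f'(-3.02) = 9.28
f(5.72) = -77.42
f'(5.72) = -23.76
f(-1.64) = -4.91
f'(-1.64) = 4.06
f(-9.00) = -137.17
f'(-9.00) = 31.88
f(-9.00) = -137.17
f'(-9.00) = 31.88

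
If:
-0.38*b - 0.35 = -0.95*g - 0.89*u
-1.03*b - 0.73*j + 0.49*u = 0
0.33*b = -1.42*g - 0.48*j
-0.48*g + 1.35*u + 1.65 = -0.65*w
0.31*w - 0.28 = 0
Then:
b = -14.82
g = -3.01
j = 19.08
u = -2.73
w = 0.90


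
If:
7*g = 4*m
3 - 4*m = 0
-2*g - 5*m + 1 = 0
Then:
No Solution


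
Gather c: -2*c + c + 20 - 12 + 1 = 9 - c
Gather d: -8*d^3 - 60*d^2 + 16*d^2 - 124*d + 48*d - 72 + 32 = -8*d^3 - 44*d^2 - 76*d - 40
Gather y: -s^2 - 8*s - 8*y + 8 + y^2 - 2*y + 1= -s^2 - 8*s + y^2 - 10*y + 9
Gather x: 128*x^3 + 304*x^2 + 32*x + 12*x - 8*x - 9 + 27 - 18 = 128*x^3 + 304*x^2 + 36*x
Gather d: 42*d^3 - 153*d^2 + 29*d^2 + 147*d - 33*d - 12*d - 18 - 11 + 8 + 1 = 42*d^3 - 124*d^2 + 102*d - 20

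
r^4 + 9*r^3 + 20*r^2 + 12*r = r*(r + 1)*(r + 2)*(r + 6)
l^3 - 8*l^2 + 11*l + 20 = (l - 5)*(l - 4)*(l + 1)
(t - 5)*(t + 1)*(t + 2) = t^3 - 2*t^2 - 13*t - 10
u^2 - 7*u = u*(u - 7)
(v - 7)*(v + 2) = v^2 - 5*v - 14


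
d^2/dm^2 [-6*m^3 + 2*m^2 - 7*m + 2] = 4 - 36*m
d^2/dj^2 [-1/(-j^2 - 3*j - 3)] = 2*(-j^2 - 3*j + (2*j + 3)^2 - 3)/(j^2 + 3*j + 3)^3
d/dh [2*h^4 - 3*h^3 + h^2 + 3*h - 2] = 8*h^3 - 9*h^2 + 2*h + 3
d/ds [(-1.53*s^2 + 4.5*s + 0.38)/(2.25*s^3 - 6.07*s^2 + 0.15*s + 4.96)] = (3.4425*s^4 - 20.25*s^3 + 24.5205*s^2 - 10.5644*s + 22.263)/(5.0625*s^6 - 27.315*s^5 + 37.5199*s^4 + 20.499*s^3 - 60.1919*s^2 + 1.488*s + 24.6016)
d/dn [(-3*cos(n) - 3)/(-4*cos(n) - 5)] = -3*sin(n)/(4*cos(n) + 5)^2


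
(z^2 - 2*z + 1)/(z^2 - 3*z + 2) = (z - 1)/(z - 2)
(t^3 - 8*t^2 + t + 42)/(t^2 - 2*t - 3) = (t^2 - 5*t - 14)/(t + 1)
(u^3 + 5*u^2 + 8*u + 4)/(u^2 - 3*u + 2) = (u^3 + 5*u^2 + 8*u + 4)/(u^2 - 3*u + 2)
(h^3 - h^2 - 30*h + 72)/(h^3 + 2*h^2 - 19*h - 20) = (h^2 + 3*h - 18)/(h^2 + 6*h + 5)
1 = 1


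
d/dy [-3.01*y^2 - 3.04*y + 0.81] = -6.02*y - 3.04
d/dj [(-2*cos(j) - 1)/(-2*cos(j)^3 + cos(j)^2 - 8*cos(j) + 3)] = 8*(2*cos(j) + cos(2*j) + cos(3*j) + 8)*sin(j)/(19*cos(j) - cos(2*j) + cos(3*j) - 7)^2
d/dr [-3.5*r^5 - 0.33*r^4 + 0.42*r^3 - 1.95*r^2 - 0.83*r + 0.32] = -17.5*r^4 - 1.32*r^3 + 1.26*r^2 - 3.9*r - 0.83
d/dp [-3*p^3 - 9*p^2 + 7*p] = -9*p^2 - 18*p + 7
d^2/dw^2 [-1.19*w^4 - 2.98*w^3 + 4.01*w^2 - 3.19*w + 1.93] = -14.28*w^2 - 17.88*w + 8.02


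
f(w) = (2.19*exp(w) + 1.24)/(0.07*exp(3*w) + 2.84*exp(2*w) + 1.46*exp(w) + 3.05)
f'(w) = (2.19*exp(w) + 1.24)*(-0.21*exp(3*w) - 5.68*exp(2*w) - 1.46*exp(w))/(0.07*exp(3*w) + 2.84*exp(2*w) + 1.46*exp(w) + 3.05)^2 + 2.19*exp(w)/(0.07*exp(3*w) + 2.84*exp(2*w) + 1.46*exp(w) + 3.05)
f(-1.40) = 0.50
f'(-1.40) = 0.05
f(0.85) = 0.28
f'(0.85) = -0.23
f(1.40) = 0.17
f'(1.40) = -0.17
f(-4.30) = 0.41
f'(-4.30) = 0.01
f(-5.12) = 0.41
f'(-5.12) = 0.00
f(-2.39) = 0.45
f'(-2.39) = 0.04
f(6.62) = 0.00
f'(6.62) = -0.00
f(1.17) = 0.21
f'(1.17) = -0.20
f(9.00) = 0.00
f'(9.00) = 0.00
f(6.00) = 0.00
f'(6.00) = 0.00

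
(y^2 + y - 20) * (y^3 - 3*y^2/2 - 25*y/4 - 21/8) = y^5 - y^4/2 - 111*y^3/4 + 169*y^2/8 + 979*y/8 + 105/2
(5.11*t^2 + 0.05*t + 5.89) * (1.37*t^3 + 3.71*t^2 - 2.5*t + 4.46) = 7.0007*t^5 + 19.0266*t^4 - 4.5202*t^3 + 44.5175*t^2 - 14.502*t + 26.2694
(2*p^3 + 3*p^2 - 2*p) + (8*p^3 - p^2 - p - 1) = 10*p^3 + 2*p^2 - 3*p - 1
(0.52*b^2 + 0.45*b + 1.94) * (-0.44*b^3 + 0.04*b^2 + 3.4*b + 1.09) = -0.2288*b^5 - 0.1772*b^4 + 0.9324*b^3 + 2.1744*b^2 + 7.0865*b + 2.1146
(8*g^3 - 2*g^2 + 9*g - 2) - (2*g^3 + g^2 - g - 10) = 6*g^3 - 3*g^2 + 10*g + 8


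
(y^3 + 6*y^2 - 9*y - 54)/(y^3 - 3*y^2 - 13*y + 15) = (y^2 + 3*y - 18)/(y^2 - 6*y + 5)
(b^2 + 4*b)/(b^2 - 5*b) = (b + 4)/(b - 5)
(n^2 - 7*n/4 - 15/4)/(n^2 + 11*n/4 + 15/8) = 2*(n - 3)/(2*n + 3)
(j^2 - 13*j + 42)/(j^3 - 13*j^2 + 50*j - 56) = (j - 6)/(j^2 - 6*j + 8)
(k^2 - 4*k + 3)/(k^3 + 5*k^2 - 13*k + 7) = (k - 3)/(k^2 + 6*k - 7)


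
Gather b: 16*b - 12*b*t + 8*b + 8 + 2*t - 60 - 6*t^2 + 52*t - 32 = b*(24 - 12*t) - 6*t^2 + 54*t - 84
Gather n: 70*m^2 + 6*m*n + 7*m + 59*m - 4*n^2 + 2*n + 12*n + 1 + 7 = 70*m^2 + 66*m - 4*n^2 + n*(6*m + 14) + 8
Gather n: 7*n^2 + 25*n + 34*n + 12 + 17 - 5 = 7*n^2 + 59*n + 24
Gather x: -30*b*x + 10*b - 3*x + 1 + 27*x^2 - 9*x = 10*b + 27*x^2 + x*(-30*b - 12) + 1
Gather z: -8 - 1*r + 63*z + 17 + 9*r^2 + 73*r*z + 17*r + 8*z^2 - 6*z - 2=9*r^2 + 16*r + 8*z^2 + z*(73*r + 57) + 7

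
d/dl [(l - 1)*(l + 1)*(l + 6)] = 3*l^2 + 12*l - 1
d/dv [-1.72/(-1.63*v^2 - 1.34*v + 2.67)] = (-5.6072*v - 2.3048)/(1.63*v^2 + 1.34*v - 2.67)^2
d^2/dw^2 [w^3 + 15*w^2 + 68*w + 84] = 6*w + 30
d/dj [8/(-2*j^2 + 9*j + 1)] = 8*(4*j - 9)/(-2*j^2 + 9*j + 1)^2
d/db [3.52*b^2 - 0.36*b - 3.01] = 7.04*b - 0.36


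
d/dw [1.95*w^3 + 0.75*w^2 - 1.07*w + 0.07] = 5.85*w^2 + 1.5*w - 1.07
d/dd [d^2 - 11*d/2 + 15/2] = 2*d - 11/2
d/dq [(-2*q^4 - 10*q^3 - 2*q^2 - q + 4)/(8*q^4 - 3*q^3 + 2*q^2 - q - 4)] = 2*(43*q^6 + 12*q^5 + 2*q^4 - 41*q^3 + 80*q^2 + 4)/(64*q^8 - 48*q^7 + 41*q^6 - 28*q^5 - 54*q^4 + 20*q^3 - 15*q^2 + 8*q + 16)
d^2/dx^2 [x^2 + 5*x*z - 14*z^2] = 2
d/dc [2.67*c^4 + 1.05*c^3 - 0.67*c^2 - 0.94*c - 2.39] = 10.68*c^3 + 3.15*c^2 - 1.34*c - 0.94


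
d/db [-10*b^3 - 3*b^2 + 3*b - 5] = -30*b^2 - 6*b + 3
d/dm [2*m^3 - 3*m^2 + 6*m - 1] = 6*m^2 - 6*m + 6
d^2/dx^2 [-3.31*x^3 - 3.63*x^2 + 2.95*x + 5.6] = -19.86*x - 7.26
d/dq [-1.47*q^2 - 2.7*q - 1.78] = -2.94*q - 2.7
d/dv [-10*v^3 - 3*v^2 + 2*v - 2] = -30*v^2 - 6*v + 2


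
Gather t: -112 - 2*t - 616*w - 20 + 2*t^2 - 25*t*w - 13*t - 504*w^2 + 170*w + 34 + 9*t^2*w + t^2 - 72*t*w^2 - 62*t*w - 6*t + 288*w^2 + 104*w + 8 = t^2*(9*w + 3) + t*(-72*w^2 - 87*w - 21) - 216*w^2 - 342*w - 90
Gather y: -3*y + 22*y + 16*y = 35*y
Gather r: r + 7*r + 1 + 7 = 8*r + 8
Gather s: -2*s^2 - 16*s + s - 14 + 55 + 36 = -2*s^2 - 15*s + 77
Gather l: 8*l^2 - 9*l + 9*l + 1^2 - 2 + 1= 8*l^2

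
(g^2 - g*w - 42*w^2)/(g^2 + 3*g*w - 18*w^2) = (-g + 7*w)/(-g + 3*w)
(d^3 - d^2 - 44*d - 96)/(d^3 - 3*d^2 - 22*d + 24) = (d^2 - 5*d - 24)/(d^2 - 7*d + 6)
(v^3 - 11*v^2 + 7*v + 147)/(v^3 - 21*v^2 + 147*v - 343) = (v + 3)/(v - 7)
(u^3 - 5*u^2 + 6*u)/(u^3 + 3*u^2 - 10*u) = (u - 3)/(u + 5)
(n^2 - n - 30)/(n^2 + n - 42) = (n + 5)/(n + 7)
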